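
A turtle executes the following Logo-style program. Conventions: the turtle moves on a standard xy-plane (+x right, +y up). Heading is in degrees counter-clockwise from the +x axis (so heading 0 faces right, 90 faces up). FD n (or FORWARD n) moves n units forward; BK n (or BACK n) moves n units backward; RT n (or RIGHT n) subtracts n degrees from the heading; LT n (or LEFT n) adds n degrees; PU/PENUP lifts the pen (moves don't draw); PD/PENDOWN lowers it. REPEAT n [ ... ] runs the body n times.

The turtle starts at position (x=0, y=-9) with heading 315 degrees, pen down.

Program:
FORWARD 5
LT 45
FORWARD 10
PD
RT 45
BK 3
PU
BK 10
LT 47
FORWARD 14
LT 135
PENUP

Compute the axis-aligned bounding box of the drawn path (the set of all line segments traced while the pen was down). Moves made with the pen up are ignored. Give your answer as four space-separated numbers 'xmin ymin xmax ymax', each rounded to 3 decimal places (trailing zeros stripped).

Answer: 0 -12.536 13.536 -9

Derivation:
Executing turtle program step by step:
Start: pos=(0,-9), heading=315, pen down
FD 5: (0,-9) -> (3.536,-12.536) [heading=315, draw]
LT 45: heading 315 -> 0
FD 10: (3.536,-12.536) -> (13.536,-12.536) [heading=0, draw]
PD: pen down
RT 45: heading 0 -> 315
BK 3: (13.536,-12.536) -> (11.414,-10.414) [heading=315, draw]
PU: pen up
BK 10: (11.414,-10.414) -> (4.343,-3.343) [heading=315, move]
LT 47: heading 315 -> 2
FD 14: (4.343,-3.343) -> (18.335,-2.855) [heading=2, move]
LT 135: heading 2 -> 137
PU: pen up
Final: pos=(18.335,-2.855), heading=137, 3 segment(s) drawn

Segment endpoints: x in {0, 3.536, 11.414, 13.536}, y in {-12.536, -12.536, -10.414, -9}
xmin=0, ymin=-12.536, xmax=13.536, ymax=-9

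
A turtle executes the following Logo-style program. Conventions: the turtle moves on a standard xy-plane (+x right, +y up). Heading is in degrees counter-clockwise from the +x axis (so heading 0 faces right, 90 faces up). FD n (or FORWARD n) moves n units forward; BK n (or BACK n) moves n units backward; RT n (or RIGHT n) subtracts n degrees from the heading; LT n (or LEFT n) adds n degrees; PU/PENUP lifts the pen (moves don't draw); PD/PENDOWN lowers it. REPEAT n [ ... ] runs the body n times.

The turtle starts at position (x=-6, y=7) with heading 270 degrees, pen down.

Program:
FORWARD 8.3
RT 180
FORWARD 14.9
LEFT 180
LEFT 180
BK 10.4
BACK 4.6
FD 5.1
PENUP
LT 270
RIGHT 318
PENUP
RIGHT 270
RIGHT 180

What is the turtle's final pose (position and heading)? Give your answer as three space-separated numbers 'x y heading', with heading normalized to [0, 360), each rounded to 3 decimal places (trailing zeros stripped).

Executing turtle program step by step:
Start: pos=(-6,7), heading=270, pen down
FD 8.3: (-6,7) -> (-6,-1.3) [heading=270, draw]
RT 180: heading 270 -> 90
FD 14.9: (-6,-1.3) -> (-6,13.6) [heading=90, draw]
LT 180: heading 90 -> 270
LT 180: heading 270 -> 90
BK 10.4: (-6,13.6) -> (-6,3.2) [heading=90, draw]
BK 4.6: (-6,3.2) -> (-6,-1.4) [heading=90, draw]
FD 5.1: (-6,-1.4) -> (-6,3.7) [heading=90, draw]
PU: pen up
LT 270: heading 90 -> 0
RT 318: heading 0 -> 42
PU: pen up
RT 270: heading 42 -> 132
RT 180: heading 132 -> 312
Final: pos=(-6,3.7), heading=312, 5 segment(s) drawn

Answer: -6 3.7 312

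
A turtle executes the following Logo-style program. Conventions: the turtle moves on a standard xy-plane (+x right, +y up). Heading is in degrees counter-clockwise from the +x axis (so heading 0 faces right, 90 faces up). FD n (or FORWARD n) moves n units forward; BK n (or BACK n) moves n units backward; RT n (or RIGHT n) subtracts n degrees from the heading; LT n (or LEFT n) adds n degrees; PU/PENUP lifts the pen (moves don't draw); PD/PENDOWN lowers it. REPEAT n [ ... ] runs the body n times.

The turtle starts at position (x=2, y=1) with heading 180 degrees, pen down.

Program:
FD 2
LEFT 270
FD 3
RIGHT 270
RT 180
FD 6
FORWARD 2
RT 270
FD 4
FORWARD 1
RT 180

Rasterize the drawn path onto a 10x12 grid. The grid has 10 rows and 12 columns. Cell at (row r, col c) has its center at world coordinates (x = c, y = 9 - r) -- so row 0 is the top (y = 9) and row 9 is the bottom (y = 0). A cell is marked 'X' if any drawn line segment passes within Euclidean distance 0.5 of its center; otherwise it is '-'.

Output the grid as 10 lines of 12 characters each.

Segment 0: (2,1) -> (0,1)
Segment 1: (0,1) -> (0,4)
Segment 2: (0,4) -> (6,4)
Segment 3: (6,4) -> (8,4)
Segment 4: (8,4) -> (8,8)
Segment 5: (8,8) -> (8,9)

Answer: --------X---
--------X---
--------X---
--------X---
--------X---
XXXXXXXXX---
X-----------
X-----------
XXX---------
------------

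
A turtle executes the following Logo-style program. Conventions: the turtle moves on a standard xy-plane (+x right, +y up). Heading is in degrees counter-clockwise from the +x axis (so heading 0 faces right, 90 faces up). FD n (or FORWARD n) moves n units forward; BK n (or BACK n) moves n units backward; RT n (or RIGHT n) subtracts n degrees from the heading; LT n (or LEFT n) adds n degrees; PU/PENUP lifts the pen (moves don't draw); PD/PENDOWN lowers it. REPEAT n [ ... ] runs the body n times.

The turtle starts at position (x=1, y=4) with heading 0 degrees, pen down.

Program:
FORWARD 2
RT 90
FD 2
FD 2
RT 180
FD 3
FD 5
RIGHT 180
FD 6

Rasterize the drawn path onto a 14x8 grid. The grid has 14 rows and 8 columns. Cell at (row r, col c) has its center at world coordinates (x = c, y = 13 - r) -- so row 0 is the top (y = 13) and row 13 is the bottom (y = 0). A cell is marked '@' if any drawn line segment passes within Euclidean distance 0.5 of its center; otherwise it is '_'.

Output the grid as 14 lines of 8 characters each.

Answer: ________
________
________
________
________
___@____
___@____
___@____
___@____
_@@@____
___@____
___@____
___@____
___@____

Derivation:
Segment 0: (1,4) -> (3,4)
Segment 1: (3,4) -> (3,2)
Segment 2: (3,2) -> (3,0)
Segment 3: (3,0) -> (3,3)
Segment 4: (3,3) -> (3,8)
Segment 5: (3,8) -> (3,2)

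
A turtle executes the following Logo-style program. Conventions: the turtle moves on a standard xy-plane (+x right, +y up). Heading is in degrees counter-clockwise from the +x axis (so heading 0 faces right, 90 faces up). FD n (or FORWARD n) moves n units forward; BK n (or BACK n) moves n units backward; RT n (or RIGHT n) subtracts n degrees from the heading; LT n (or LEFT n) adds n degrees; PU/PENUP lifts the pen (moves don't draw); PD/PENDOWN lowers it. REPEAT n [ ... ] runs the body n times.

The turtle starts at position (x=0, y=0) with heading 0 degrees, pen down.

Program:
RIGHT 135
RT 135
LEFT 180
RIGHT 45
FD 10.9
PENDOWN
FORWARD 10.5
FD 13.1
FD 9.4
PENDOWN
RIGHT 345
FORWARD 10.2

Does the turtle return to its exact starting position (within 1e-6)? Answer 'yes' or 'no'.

Answer: no

Derivation:
Executing turtle program step by step:
Start: pos=(0,0), heading=0, pen down
RT 135: heading 0 -> 225
RT 135: heading 225 -> 90
LT 180: heading 90 -> 270
RT 45: heading 270 -> 225
FD 10.9: (0,0) -> (-7.707,-7.707) [heading=225, draw]
PD: pen down
FD 10.5: (-7.707,-7.707) -> (-15.132,-15.132) [heading=225, draw]
FD 13.1: (-15.132,-15.132) -> (-24.395,-24.395) [heading=225, draw]
FD 9.4: (-24.395,-24.395) -> (-31.042,-31.042) [heading=225, draw]
PD: pen down
RT 345: heading 225 -> 240
FD 10.2: (-31.042,-31.042) -> (-36.142,-39.875) [heading=240, draw]
Final: pos=(-36.142,-39.875), heading=240, 5 segment(s) drawn

Start position: (0, 0)
Final position: (-36.142, -39.875)
Distance = 53.817; >= 1e-6 -> NOT closed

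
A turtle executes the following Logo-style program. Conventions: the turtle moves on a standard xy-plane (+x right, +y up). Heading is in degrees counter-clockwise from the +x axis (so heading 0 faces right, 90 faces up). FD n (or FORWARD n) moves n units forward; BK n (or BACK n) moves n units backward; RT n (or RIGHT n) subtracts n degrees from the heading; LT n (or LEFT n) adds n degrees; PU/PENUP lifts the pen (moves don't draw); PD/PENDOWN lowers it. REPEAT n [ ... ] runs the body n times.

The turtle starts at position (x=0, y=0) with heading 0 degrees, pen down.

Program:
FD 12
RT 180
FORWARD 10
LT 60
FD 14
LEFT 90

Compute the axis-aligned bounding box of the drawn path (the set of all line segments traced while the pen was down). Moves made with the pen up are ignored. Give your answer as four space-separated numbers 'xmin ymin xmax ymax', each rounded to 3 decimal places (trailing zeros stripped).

Executing turtle program step by step:
Start: pos=(0,0), heading=0, pen down
FD 12: (0,0) -> (12,0) [heading=0, draw]
RT 180: heading 0 -> 180
FD 10: (12,0) -> (2,0) [heading=180, draw]
LT 60: heading 180 -> 240
FD 14: (2,0) -> (-5,-12.124) [heading=240, draw]
LT 90: heading 240 -> 330
Final: pos=(-5,-12.124), heading=330, 3 segment(s) drawn

Segment endpoints: x in {-5, 0, 2, 12}, y in {-12.124, 0, 0}
xmin=-5, ymin=-12.124, xmax=12, ymax=0

Answer: -5 -12.124 12 0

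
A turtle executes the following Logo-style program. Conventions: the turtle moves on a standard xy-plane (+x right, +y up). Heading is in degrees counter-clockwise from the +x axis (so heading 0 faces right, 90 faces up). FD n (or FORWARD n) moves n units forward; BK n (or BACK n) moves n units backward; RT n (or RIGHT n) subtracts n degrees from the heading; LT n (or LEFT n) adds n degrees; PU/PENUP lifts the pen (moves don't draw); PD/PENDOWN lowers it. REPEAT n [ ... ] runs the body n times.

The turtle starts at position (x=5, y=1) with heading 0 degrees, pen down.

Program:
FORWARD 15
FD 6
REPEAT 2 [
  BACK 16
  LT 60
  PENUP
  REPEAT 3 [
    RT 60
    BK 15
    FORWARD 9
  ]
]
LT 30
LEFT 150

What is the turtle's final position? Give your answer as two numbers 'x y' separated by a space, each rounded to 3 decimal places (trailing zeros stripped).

Answer: 24 25.249

Derivation:
Executing turtle program step by step:
Start: pos=(5,1), heading=0, pen down
FD 15: (5,1) -> (20,1) [heading=0, draw]
FD 6: (20,1) -> (26,1) [heading=0, draw]
REPEAT 2 [
  -- iteration 1/2 --
  BK 16: (26,1) -> (10,1) [heading=0, draw]
  LT 60: heading 0 -> 60
  PU: pen up
  REPEAT 3 [
    -- iteration 1/3 --
    RT 60: heading 60 -> 0
    BK 15: (10,1) -> (-5,1) [heading=0, move]
    FD 9: (-5,1) -> (4,1) [heading=0, move]
    -- iteration 2/3 --
    RT 60: heading 0 -> 300
    BK 15: (4,1) -> (-3.5,13.99) [heading=300, move]
    FD 9: (-3.5,13.99) -> (1,6.196) [heading=300, move]
    -- iteration 3/3 --
    RT 60: heading 300 -> 240
    BK 15: (1,6.196) -> (8.5,19.187) [heading=240, move]
    FD 9: (8.5,19.187) -> (4,11.392) [heading=240, move]
  ]
  -- iteration 2/2 --
  BK 16: (4,11.392) -> (12,25.249) [heading=240, move]
  LT 60: heading 240 -> 300
  PU: pen up
  REPEAT 3 [
    -- iteration 1/3 --
    RT 60: heading 300 -> 240
    BK 15: (12,25.249) -> (19.5,38.239) [heading=240, move]
    FD 9: (19.5,38.239) -> (15,30.445) [heading=240, move]
    -- iteration 2/3 --
    RT 60: heading 240 -> 180
    BK 15: (15,30.445) -> (30,30.445) [heading=180, move]
    FD 9: (30,30.445) -> (21,30.445) [heading=180, move]
    -- iteration 3/3 --
    RT 60: heading 180 -> 120
    BK 15: (21,30.445) -> (28.5,17.454) [heading=120, move]
    FD 9: (28.5,17.454) -> (24,25.249) [heading=120, move]
  ]
]
LT 30: heading 120 -> 150
LT 150: heading 150 -> 300
Final: pos=(24,25.249), heading=300, 3 segment(s) drawn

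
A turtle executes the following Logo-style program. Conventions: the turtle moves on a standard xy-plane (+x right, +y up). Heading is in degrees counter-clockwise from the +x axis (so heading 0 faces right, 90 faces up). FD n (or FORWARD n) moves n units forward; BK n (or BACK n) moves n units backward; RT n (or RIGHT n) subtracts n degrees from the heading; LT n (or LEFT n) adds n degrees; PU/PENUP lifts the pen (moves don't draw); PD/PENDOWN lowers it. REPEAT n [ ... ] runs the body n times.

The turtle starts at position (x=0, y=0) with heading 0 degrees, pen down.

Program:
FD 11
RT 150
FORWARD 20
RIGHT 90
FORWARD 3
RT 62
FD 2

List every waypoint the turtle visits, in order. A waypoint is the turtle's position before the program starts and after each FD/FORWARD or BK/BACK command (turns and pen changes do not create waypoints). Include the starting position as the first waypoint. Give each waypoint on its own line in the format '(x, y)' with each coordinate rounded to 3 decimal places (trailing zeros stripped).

Answer: (0, 0)
(11, 0)
(-6.321, -10)
(-7.821, -7.402)
(-6.761, -5.706)

Derivation:
Executing turtle program step by step:
Start: pos=(0,0), heading=0, pen down
FD 11: (0,0) -> (11,0) [heading=0, draw]
RT 150: heading 0 -> 210
FD 20: (11,0) -> (-6.321,-10) [heading=210, draw]
RT 90: heading 210 -> 120
FD 3: (-6.321,-10) -> (-7.821,-7.402) [heading=120, draw]
RT 62: heading 120 -> 58
FD 2: (-7.821,-7.402) -> (-6.761,-5.706) [heading=58, draw]
Final: pos=(-6.761,-5.706), heading=58, 4 segment(s) drawn
Waypoints (5 total):
(0, 0)
(11, 0)
(-6.321, -10)
(-7.821, -7.402)
(-6.761, -5.706)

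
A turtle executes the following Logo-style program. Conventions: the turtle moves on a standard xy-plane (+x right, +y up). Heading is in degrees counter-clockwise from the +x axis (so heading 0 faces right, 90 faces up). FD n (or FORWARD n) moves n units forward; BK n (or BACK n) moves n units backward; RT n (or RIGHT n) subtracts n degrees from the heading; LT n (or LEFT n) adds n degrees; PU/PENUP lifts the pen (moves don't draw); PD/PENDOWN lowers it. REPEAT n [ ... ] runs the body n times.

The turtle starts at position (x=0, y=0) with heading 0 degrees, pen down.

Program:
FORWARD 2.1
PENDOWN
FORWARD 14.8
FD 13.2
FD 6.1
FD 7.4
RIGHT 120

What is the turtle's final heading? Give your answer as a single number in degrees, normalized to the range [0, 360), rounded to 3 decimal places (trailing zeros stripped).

Executing turtle program step by step:
Start: pos=(0,0), heading=0, pen down
FD 2.1: (0,0) -> (2.1,0) [heading=0, draw]
PD: pen down
FD 14.8: (2.1,0) -> (16.9,0) [heading=0, draw]
FD 13.2: (16.9,0) -> (30.1,0) [heading=0, draw]
FD 6.1: (30.1,0) -> (36.2,0) [heading=0, draw]
FD 7.4: (36.2,0) -> (43.6,0) [heading=0, draw]
RT 120: heading 0 -> 240
Final: pos=(43.6,0), heading=240, 5 segment(s) drawn

Answer: 240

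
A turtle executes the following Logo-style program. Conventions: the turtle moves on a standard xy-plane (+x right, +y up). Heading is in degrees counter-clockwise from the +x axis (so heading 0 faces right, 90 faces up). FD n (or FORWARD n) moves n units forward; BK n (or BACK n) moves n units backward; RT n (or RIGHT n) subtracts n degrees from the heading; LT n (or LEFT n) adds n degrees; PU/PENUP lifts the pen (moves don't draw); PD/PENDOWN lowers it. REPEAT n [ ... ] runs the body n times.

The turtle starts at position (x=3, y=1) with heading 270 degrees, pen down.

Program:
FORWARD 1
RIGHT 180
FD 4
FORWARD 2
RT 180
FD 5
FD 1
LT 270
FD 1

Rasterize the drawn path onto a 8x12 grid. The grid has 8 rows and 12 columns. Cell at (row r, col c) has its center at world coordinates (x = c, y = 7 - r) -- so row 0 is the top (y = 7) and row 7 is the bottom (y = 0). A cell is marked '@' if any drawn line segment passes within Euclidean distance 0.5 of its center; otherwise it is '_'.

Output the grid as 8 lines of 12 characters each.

Answer: ____________
___@________
___@________
___@________
___@________
___@________
___@________
__@@________

Derivation:
Segment 0: (3,1) -> (3,0)
Segment 1: (3,0) -> (3,4)
Segment 2: (3,4) -> (3,6)
Segment 3: (3,6) -> (3,1)
Segment 4: (3,1) -> (3,0)
Segment 5: (3,0) -> (2,0)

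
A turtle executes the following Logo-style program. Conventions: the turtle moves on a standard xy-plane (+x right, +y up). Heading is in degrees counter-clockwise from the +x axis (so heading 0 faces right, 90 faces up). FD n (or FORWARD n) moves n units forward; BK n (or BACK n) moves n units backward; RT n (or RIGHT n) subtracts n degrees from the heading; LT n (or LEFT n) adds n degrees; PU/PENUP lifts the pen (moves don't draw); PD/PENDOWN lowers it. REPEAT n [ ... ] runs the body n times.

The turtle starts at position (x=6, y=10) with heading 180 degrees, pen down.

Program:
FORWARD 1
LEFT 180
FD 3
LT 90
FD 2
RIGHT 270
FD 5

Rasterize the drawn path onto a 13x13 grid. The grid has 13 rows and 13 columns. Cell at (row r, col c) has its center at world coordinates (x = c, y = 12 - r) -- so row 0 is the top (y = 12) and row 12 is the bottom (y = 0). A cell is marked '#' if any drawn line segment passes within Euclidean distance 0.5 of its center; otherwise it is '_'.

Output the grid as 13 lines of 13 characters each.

Answer: ___######____
________#____
_____####____
_____________
_____________
_____________
_____________
_____________
_____________
_____________
_____________
_____________
_____________

Derivation:
Segment 0: (6,10) -> (5,10)
Segment 1: (5,10) -> (8,10)
Segment 2: (8,10) -> (8,12)
Segment 3: (8,12) -> (3,12)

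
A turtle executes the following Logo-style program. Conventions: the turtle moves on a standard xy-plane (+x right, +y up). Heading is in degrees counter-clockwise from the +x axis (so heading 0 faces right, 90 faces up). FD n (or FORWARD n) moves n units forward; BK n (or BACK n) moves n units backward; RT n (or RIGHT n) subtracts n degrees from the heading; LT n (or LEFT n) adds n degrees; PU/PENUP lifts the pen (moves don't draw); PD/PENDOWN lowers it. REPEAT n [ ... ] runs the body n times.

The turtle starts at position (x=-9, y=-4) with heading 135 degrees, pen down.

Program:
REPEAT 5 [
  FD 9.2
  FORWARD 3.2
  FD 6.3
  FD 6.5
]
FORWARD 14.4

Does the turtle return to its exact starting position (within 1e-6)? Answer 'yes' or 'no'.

Answer: no

Derivation:
Executing turtle program step by step:
Start: pos=(-9,-4), heading=135, pen down
REPEAT 5 [
  -- iteration 1/5 --
  FD 9.2: (-9,-4) -> (-15.505,2.505) [heading=135, draw]
  FD 3.2: (-15.505,2.505) -> (-17.768,4.768) [heading=135, draw]
  FD 6.3: (-17.768,4.768) -> (-22.223,9.223) [heading=135, draw]
  FD 6.5: (-22.223,9.223) -> (-26.819,13.819) [heading=135, draw]
  -- iteration 2/5 --
  FD 9.2: (-26.819,13.819) -> (-33.324,20.324) [heading=135, draw]
  FD 3.2: (-33.324,20.324) -> (-35.587,22.587) [heading=135, draw]
  FD 6.3: (-35.587,22.587) -> (-40.042,27.042) [heading=135, draw]
  FD 6.5: (-40.042,27.042) -> (-44.638,31.638) [heading=135, draw]
  -- iteration 3/5 --
  FD 9.2: (-44.638,31.638) -> (-51.144,38.144) [heading=135, draw]
  FD 3.2: (-51.144,38.144) -> (-53.406,40.406) [heading=135, draw]
  FD 6.3: (-53.406,40.406) -> (-57.861,44.861) [heading=135, draw]
  FD 6.5: (-57.861,44.861) -> (-62.457,49.457) [heading=135, draw]
  -- iteration 4/5 --
  FD 9.2: (-62.457,49.457) -> (-68.963,55.963) [heading=135, draw]
  FD 3.2: (-68.963,55.963) -> (-71.225,58.225) [heading=135, draw]
  FD 6.3: (-71.225,58.225) -> (-75.68,62.68) [heading=135, draw]
  FD 6.5: (-75.68,62.68) -> (-80.276,67.276) [heading=135, draw]
  -- iteration 5/5 --
  FD 9.2: (-80.276,67.276) -> (-86.782,73.782) [heading=135, draw]
  FD 3.2: (-86.782,73.782) -> (-89.044,76.044) [heading=135, draw]
  FD 6.3: (-89.044,76.044) -> (-93.499,80.499) [heading=135, draw]
  FD 6.5: (-93.499,80.499) -> (-98.095,85.095) [heading=135, draw]
]
FD 14.4: (-98.095,85.095) -> (-108.278,95.278) [heading=135, draw]
Final: pos=(-108.278,95.278), heading=135, 21 segment(s) drawn

Start position: (-9, -4)
Final position: (-108.278, 95.278)
Distance = 140.4; >= 1e-6 -> NOT closed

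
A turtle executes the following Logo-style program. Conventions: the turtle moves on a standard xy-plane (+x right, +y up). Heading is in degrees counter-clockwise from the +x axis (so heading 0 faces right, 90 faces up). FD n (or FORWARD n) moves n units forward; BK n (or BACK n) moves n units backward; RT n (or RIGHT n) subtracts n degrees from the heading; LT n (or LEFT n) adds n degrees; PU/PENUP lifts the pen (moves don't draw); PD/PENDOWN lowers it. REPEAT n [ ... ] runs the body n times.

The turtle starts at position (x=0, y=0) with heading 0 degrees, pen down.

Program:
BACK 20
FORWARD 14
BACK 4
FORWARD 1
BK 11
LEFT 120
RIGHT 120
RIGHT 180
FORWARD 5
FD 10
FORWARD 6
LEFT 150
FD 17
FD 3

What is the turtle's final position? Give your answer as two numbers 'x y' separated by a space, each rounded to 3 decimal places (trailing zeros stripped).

Answer: -23.679 -10

Derivation:
Executing turtle program step by step:
Start: pos=(0,0), heading=0, pen down
BK 20: (0,0) -> (-20,0) [heading=0, draw]
FD 14: (-20,0) -> (-6,0) [heading=0, draw]
BK 4: (-6,0) -> (-10,0) [heading=0, draw]
FD 1: (-10,0) -> (-9,0) [heading=0, draw]
BK 11: (-9,0) -> (-20,0) [heading=0, draw]
LT 120: heading 0 -> 120
RT 120: heading 120 -> 0
RT 180: heading 0 -> 180
FD 5: (-20,0) -> (-25,0) [heading=180, draw]
FD 10: (-25,0) -> (-35,0) [heading=180, draw]
FD 6: (-35,0) -> (-41,0) [heading=180, draw]
LT 150: heading 180 -> 330
FD 17: (-41,0) -> (-26.278,-8.5) [heading=330, draw]
FD 3: (-26.278,-8.5) -> (-23.679,-10) [heading=330, draw]
Final: pos=(-23.679,-10), heading=330, 10 segment(s) drawn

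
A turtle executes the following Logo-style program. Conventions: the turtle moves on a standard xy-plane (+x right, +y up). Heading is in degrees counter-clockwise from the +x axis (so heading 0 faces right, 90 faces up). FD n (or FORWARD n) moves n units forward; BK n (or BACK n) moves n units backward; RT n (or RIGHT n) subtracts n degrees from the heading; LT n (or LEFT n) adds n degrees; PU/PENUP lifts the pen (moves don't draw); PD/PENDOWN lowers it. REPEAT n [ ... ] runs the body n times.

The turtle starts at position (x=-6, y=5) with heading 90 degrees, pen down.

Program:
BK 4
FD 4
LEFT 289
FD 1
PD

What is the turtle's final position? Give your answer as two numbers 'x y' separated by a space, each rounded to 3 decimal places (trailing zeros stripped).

Executing turtle program step by step:
Start: pos=(-6,5), heading=90, pen down
BK 4: (-6,5) -> (-6,1) [heading=90, draw]
FD 4: (-6,1) -> (-6,5) [heading=90, draw]
LT 289: heading 90 -> 19
FD 1: (-6,5) -> (-5.054,5.326) [heading=19, draw]
PD: pen down
Final: pos=(-5.054,5.326), heading=19, 3 segment(s) drawn

Answer: -5.054 5.326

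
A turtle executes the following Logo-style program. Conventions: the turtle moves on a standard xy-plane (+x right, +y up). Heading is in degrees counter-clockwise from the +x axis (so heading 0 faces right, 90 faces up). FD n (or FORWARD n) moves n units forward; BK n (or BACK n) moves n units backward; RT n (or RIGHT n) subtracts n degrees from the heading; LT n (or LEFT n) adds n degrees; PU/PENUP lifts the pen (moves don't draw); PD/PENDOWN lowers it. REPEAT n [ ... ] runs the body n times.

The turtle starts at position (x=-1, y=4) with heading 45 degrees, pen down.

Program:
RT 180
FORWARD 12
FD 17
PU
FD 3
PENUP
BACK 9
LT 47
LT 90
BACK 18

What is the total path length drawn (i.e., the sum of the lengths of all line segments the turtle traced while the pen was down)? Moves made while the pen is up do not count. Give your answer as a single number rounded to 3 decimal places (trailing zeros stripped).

Answer: 29

Derivation:
Executing turtle program step by step:
Start: pos=(-1,4), heading=45, pen down
RT 180: heading 45 -> 225
FD 12: (-1,4) -> (-9.485,-4.485) [heading=225, draw]
FD 17: (-9.485,-4.485) -> (-21.506,-16.506) [heading=225, draw]
PU: pen up
FD 3: (-21.506,-16.506) -> (-23.627,-18.627) [heading=225, move]
PU: pen up
BK 9: (-23.627,-18.627) -> (-17.263,-12.263) [heading=225, move]
LT 47: heading 225 -> 272
LT 90: heading 272 -> 2
BK 18: (-17.263,-12.263) -> (-35.252,-12.892) [heading=2, move]
Final: pos=(-35.252,-12.892), heading=2, 2 segment(s) drawn

Segment lengths:
  seg 1: (-1,4) -> (-9.485,-4.485), length = 12
  seg 2: (-9.485,-4.485) -> (-21.506,-16.506), length = 17
Total = 29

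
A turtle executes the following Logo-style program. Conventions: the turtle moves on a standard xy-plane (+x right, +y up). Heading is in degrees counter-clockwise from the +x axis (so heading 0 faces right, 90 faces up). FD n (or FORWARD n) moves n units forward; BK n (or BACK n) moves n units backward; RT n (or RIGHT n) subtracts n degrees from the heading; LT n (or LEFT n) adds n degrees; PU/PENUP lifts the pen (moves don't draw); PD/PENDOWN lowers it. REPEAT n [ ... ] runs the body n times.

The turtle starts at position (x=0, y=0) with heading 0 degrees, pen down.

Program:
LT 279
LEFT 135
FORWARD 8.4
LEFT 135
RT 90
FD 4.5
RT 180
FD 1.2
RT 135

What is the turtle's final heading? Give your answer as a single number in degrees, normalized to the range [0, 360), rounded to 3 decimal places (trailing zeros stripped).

Answer: 144

Derivation:
Executing turtle program step by step:
Start: pos=(0,0), heading=0, pen down
LT 279: heading 0 -> 279
LT 135: heading 279 -> 54
FD 8.4: (0,0) -> (4.937,6.796) [heading=54, draw]
LT 135: heading 54 -> 189
RT 90: heading 189 -> 99
FD 4.5: (4.937,6.796) -> (4.233,11.24) [heading=99, draw]
RT 180: heading 99 -> 279
FD 1.2: (4.233,11.24) -> (4.421,10.055) [heading=279, draw]
RT 135: heading 279 -> 144
Final: pos=(4.421,10.055), heading=144, 3 segment(s) drawn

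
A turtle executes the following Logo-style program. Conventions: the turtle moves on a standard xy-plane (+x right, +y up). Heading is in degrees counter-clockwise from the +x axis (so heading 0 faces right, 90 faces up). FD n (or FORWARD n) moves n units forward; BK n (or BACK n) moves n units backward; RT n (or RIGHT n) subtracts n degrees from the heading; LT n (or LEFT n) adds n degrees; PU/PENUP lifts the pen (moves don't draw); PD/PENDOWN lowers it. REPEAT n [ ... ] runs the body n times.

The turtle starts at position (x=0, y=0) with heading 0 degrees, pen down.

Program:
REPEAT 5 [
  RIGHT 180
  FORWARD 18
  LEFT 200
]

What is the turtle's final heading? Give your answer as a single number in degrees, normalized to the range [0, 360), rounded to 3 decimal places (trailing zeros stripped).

Executing turtle program step by step:
Start: pos=(0,0), heading=0, pen down
REPEAT 5 [
  -- iteration 1/5 --
  RT 180: heading 0 -> 180
  FD 18: (0,0) -> (-18,0) [heading=180, draw]
  LT 200: heading 180 -> 20
  -- iteration 2/5 --
  RT 180: heading 20 -> 200
  FD 18: (-18,0) -> (-34.914,-6.156) [heading=200, draw]
  LT 200: heading 200 -> 40
  -- iteration 3/5 --
  RT 180: heading 40 -> 220
  FD 18: (-34.914,-6.156) -> (-48.703,-17.727) [heading=220, draw]
  LT 200: heading 220 -> 60
  -- iteration 4/5 --
  RT 180: heading 60 -> 240
  FD 18: (-48.703,-17.727) -> (-57.703,-33.315) [heading=240, draw]
  LT 200: heading 240 -> 80
  -- iteration 5/5 --
  RT 180: heading 80 -> 260
  FD 18: (-57.703,-33.315) -> (-60.829,-51.042) [heading=260, draw]
  LT 200: heading 260 -> 100
]
Final: pos=(-60.829,-51.042), heading=100, 5 segment(s) drawn

Answer: 100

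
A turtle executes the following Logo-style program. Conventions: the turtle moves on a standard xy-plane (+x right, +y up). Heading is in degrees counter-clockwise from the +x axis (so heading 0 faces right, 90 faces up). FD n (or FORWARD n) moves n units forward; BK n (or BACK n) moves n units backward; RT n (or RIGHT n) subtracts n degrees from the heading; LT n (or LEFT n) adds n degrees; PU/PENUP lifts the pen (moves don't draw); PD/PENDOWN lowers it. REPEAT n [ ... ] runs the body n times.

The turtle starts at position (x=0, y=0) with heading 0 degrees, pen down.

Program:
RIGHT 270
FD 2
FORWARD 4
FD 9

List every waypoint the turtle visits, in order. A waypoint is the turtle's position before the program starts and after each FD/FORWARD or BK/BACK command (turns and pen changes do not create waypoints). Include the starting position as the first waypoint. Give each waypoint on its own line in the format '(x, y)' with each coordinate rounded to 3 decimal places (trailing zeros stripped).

Answer: (0, 0)
(0, 2)
(0, 6)
(0, 15)

Derivation:
Executing turtle program step by step:
Start: pos=(0,0), heading=0, pen down
RT 270: heading 0 -> 90
FD 2: (0,0) -> (0,2) [heading=90, draw]
FD 4: (0,2) -> (0,6) [heading=90, draw]
FD 9: (0,6) -> (0,15) [heading=90, draw]
Final: pos=(0,15), heading=90, 3 segment(s) drawn
Waypoints (4 total):
(0, 0)
(0, 2)
(0, 6)
(0, 15)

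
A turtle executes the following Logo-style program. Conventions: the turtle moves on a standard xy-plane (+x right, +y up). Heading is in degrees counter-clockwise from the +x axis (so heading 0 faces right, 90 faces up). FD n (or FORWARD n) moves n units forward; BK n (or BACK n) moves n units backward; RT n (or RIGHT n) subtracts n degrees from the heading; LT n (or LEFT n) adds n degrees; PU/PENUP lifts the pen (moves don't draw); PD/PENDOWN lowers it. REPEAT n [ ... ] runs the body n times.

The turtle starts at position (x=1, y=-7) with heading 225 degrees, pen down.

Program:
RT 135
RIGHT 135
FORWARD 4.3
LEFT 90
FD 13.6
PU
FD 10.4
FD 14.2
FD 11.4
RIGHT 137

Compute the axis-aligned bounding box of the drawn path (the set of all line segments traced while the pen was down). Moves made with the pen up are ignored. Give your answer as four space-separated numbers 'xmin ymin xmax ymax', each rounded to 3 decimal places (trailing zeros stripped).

Answer: 1 -10.041 13.657 -0.424

Derivation:
Executing turtle program step by step:
Start: pos=(1,-7), heading=225, pen down
RT 135: heading 225 -> 90
RT 135: heading 90 -> 315
FD 4.3: (1,-7) -> (4.041,-10.041) [heading=315, draw]
LT 90: heading 315 -> 45
FD 13.6: (4.041,-10.041) -> (13.657,-0.424) [heading=45, draw]
PU: pen up
FD 10.4: (13.657,-0.424) -> (21.011,6.93) [heading=45, move]
FD 14.2: (21.011,6.93) -> (31.052,16.971) [heading=45, move]
FD 11.4: (31.052,16.971) -> (39.113,25.032) [heading=45, move]
RT 137: heading 45 -> 268
Final: pos=(39.113,25.032), heading=268, 2 segment(s) drawn

Segment endpoints: x in {1, 4.041, 13.657}, y in {-10.041, -7, -0.424}
xmin=1, ymin=-10.041, xmax=13.657, ymax=-0.424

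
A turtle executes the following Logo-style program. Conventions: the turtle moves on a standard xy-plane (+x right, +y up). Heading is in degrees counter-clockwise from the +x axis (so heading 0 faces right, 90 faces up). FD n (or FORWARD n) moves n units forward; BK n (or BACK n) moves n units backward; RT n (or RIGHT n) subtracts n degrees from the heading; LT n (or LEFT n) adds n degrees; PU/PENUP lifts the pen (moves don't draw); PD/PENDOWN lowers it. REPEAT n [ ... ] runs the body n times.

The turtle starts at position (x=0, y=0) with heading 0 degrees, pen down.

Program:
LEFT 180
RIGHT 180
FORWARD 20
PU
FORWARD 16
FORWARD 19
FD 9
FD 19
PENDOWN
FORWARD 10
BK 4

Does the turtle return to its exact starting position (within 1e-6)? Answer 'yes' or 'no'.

Answer: no

Derivation:
Executing turtle program step by step:
Start: pos=(0,0), heading=0, pen down
LT 180: heading 0 -> 180
RT 180: heading 180 -> 0
FD 20: (0,0) -> (20,0) [heading=0, draw]
PU: pen up
FD 16: (20,0) -> (36,0) [heading=0, move]
FD 19: (36,0) -> (55,0) [heading=0, move]
FD 9: (55,0) -> (64,0) [heading=0, move]
FD 19: (64,0) -> (83,0) [heading=0, move]
PD: pen down
FD 10: (83,0) -> (93,0) [heading=0, draw]
BK 4: (93,0) -> (89,0) [heading=0, draw]
Final: pos=(89,0), heading=0, 3 segment(s) drawn

Start position: (0, 0)
Final position: (89, 0)
Distance = 89; >= 1e-6 -> NOT closed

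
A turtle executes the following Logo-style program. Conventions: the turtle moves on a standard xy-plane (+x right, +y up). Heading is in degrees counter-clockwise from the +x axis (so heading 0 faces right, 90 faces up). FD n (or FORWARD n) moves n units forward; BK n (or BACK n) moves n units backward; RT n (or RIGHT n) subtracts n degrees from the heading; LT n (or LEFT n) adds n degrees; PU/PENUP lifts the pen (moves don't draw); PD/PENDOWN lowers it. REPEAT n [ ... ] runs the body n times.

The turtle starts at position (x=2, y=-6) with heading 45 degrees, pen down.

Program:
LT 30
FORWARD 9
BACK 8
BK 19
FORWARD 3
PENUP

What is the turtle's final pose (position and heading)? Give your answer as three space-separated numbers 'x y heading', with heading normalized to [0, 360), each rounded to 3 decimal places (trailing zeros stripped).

Answer: -1.882 -20.489 75

Derivation:
Executing turtle program step by step:
Start: pos=(2,-6), heading=45, pen down
LT 30: heading 45 -> 75
FD 9: (2,-6) -> (4.329,2.693) [heading=75, draw]
BK 8: (4.329,2.693) -> (2.259,-5.034) [heading=75, draw]
BK 19: (2.259,-5.034) -> (-2.659,-23.387) [heading=75, draw]
FD 3: (-2.659,-23.387) -> (-1.882,-20.489) [heading=75, draw]
PU: pen up
Final: pos=(-1.882,-20.489), heading=75, 4 segment(s) drawn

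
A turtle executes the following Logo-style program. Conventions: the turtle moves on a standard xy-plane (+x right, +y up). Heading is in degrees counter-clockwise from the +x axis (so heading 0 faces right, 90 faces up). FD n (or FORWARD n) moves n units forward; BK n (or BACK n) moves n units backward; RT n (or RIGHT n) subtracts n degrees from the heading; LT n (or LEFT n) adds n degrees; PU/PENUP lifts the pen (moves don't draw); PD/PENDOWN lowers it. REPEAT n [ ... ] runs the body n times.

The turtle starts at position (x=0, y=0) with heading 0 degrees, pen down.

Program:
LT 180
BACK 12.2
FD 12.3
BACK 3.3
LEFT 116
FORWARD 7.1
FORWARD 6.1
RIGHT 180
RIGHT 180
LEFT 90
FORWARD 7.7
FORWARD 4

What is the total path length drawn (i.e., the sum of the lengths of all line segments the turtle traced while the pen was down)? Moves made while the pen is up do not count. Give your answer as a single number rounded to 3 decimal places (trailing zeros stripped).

Answer: 52.7

Derivation:
Executing turtle program step by step:
Start: pos=(0,0), heading=0, pen down
LT 180: heading 0 -> 180
BK 12.2: (0,0) -> (12.2,0) [heading=180, draw]
FD 12.3: (12.2,0) -> (-0.1,0) [heading=180, draw]
BK 3.3: (-0.1,0) -> (3.2,0) [heading=180, draw]
LT 116: heading 180 -> 296
FD 7.1: (3.2,0) -> (6.312,-6.381) [heading=296, draw]
FD 6.1: (6.312,-6.381) -> (8.986,-11.864) [heading=296, draw]
RT 180: heading 296 -> 116
RT 180: heading 116 -> 296
LT 90: heading 296 -> 26
FD 7.7: (8.986,-11.864) -> (15.907,-8.489) [heading=26, draw]
FD 4: (15.907,-8.489) -> (19.502,-6.735) [heading=26, draw]
Final: pos=(19.502,-6.735), heading=26, 7 segment(s) drawn

Segment lengths:
  seg 1: (0,0) -> (12.2,0), length = 12.2
  seg 2: (12.2,0) -> (-0.1,0), length = 12.3
  seg 3: (-0.1,0) -> (3.2,0), length = 3.3
  seg 4: (3.2,0) -> (6.312,-6.381), length = 7.1
  seg 5: (6.312,-6.381) -> (8.986,-11.864), length = 6.1
  seg 6: (8.986,-11.864) -> (15.907,-8.489), length = 7.7
  seg 7: (15.907,-8.489) -> (19.502,-6.735), length = 4
Total = 52.7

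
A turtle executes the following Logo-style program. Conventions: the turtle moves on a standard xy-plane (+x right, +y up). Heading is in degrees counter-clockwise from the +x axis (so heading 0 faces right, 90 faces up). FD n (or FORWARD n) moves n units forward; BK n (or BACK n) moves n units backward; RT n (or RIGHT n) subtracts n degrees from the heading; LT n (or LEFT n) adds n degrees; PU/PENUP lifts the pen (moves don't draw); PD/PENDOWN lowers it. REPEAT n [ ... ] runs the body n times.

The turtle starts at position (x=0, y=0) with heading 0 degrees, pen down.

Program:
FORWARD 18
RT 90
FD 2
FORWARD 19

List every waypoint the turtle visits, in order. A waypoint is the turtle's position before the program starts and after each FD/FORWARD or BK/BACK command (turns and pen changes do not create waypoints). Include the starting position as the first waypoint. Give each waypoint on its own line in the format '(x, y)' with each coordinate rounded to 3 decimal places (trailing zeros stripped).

Answer: (0, 0)
(18, 0)
(18, -2)
(18, -21)

Derivation:
Executing turtle program step by step:
Start: pos=(0,0), heading=0, pen down
FD 18: (0,0) -> (18,0) [heading=0, draw]
RT 90: heading 0 -> 270
FD 2: (18,0) -> (18,-2) [heading=270, draw]
FD 19: (18,-2) -> (18,-21) [heading=270, draw]
Final: pos=(18,-21), heading=270, 3 segment(s) drawn
Waypoints (4 total):
(0, 0)
(18, 0)
(18, -2)
(18, -21)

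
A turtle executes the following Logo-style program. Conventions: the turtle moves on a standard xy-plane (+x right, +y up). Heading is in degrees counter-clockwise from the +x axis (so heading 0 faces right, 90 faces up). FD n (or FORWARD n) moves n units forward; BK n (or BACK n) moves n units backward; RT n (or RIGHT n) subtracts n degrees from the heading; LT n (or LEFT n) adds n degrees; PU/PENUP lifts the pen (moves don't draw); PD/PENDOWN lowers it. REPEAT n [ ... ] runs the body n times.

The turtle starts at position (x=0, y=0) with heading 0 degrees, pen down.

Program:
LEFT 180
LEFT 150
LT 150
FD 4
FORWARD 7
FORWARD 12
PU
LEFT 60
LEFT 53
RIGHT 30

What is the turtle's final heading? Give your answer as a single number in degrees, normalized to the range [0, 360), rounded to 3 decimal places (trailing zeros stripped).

Answer: 203

Derivation:
Executing turtle program step by step:
Start: pos=(0,0), heading=0, pen down
LT 180: heading 0 -> 180
LT 150: heading 180 -> 330
LT 150: heading 330 -> 120
FD 4: (0,0) -> (-2,3.464) [heading=120, draw]
FD 7: (-2,3.464) -> (-5.5,9.526) [heading=120, draw]
FD 12: (-5.5,9.526) -> (-11.5,19.919) [heading=120, draw]
PU: pen up
LT 60: heading 120 -> 180
LT 53: heading 180 -> 233
RT 30: heading 233 -> 203
Final: pos=(-11.5,19.919), heading=203, 3 segment(s) drawn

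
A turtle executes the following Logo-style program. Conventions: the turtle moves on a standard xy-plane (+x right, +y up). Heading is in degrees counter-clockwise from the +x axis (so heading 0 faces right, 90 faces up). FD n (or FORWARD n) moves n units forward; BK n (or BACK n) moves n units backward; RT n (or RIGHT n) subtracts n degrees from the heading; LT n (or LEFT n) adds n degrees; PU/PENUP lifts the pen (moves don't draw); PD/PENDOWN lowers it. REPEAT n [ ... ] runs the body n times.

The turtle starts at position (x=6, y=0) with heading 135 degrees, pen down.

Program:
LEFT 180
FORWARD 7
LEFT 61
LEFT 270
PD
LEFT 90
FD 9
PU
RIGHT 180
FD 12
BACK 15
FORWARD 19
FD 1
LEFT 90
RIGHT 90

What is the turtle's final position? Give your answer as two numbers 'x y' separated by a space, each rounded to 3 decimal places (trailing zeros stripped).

Executing turtle program step by step:
Start: pos=(6,0), heading=135, pen down
LT 180: heading 135 -> 315
FD 7: (6,0) -> (10.95,-4.95) [heading=315, draw]
LT 61: heading 315 -> 16
LT 270: heading 16 -> 286
PD: pen down
LT 90: heading 286 -> 16
FD 9: (10.95,-4.95) -> (19.601,-2.469) [heading=16, draw]
PU: pen up
RT 180: heading 16 -> 196
FD 12: (19.601,-2.469) -> (8.066,-5.777) [heading=196, move]
BK 15: (8.066,-5.777) -> (22.485,-1.642) [heading=196, move]
FD 19: (22.485,-1.642) -> (4.221,-6.879) [heading=196, move]
FD 1: (4.221,-6.879) -> (3.26,-7.155) [heading=196, move]
LT 90: heading 196 -> 286
RT 90: heading 286 -> 196
Final: pos=(3.26,-7.155), heading=196, 2 segment(s) drawn

Answer: 3.26 -7.155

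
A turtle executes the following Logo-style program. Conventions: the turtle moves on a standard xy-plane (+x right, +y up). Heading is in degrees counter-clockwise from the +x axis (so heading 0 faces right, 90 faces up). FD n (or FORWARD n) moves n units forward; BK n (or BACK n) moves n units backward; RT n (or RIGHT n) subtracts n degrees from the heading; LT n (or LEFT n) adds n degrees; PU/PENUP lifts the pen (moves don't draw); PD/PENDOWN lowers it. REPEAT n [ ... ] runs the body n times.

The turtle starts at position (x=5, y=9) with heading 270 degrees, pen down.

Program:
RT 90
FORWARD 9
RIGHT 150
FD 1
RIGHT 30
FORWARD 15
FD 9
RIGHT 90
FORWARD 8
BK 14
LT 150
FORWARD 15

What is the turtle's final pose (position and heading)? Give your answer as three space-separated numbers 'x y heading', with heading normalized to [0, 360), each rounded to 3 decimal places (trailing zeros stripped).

Answer: 28.366 28.49 60

Derivation:
Executing turtle program step by step:
Start: pos=(5,9), heading=270, pen down
RT 90: heading 270 -> 180
FD 9: (5,9) -> (-4,9) [heading=180, draw]
RT 150: heading 180 -> 30
FD 1: (-4,9) -> (-3.134,9.5) [heading=30, draw]
RT 30: heading 30 -> 0
FD 15: (-3.134,9.5) -> (11.866,9.5) [heading=0, draw]
FD 9: (11.866,9.5) -> (20.866,9.5) [heading=0, draw]
RT 90: heading 0 -> 270
FD 8: (20.866,9.5) -> (20.866,1.5) [heading=270, draw]
BK 14: (20.866,1.5) -> (20.866,15.5) [heading=270, draw]
LT 150: heading 270 -> 60
FD 15: (20.866,15.5) -> (28.366,28.49) [heading=60, draw]
Final: pos=(28.366,28.49), heading=60, 7 segment(s) drawn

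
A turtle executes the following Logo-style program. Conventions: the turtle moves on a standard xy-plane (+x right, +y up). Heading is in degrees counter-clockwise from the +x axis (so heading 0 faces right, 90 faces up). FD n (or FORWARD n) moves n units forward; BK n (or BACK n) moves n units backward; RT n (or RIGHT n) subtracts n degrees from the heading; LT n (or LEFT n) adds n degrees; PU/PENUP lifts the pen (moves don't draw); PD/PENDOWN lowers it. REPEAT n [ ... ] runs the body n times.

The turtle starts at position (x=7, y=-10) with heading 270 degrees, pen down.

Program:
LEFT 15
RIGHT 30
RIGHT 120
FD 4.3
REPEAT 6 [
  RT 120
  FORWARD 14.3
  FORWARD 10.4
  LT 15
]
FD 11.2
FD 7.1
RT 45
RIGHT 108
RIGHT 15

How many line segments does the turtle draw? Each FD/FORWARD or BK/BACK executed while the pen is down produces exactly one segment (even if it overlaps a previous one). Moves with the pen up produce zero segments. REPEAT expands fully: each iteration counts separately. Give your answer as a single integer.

Executing turtle program step by step:
Start: pos=(7,-10), heading=270, pen down
LT 15: heading 270 -> 285
RT 30: heading 285 -> 255
RT 120: heading 255 -> 135
FD 4.3: (7,-10) -> (3.959,-6.959) [heading=135, draw]
REPEAT 6 [
  -- iteration 1/6 --
  RT 120: heading 135 -> 15
  FD 14.3: (3.959,-6.959) -> (17.772,-3.258) [heading=15, draw]
  FD 10.4: (17.772,-3.258) -> (27.818,-0.567) [heading=15, draw]
  LT 15: heading 15 -> 30
  -- iteration 2/6 --
  RT 120: heading 30 -> 270
  FD 14.3: (27.818,-0.567) -> (27.818,-14.867) [heading=270, draw]
  FD 10.4: (27.818,-14.867) -> (27.818,-25.267) [heading=270, draw]
  LT 15: heading 270 -> 285
  -- iteration 3/6 --
  RT 120: heading 285 -> 165
  FD 14.3: (27.818,-25.267) -> (14.005,-21.565) [heading=165, draw]
  FD 10.4: (14.005,-21.565) -> (3.959,-18.874) [heading=165, draw]
  LT 15: heading 165 -> 180
  -- iteration 4/6 --
  RT 120: heading 180 -> 60
  FD 14.3: (3.959,-18.874) -> (11.109,-6.49) [heading=60, draw]
  FD 10.4: (11.109,-6.49) -> (16.309,2.517) [heading=60, draw]
  LT 15: heading 60 -> 75
  -- iteration 5/6 --
  RT 120: heading 75 -> 315
  FD 14.3: (16.309,2.517) -> (26.421,-7.595) [heading=315, draw]
  FD 10.4: (26.421,-7.595) -> (33.775,-14.948) [heading=315, draw]
  LT 15: heading 315 -> 330
  -- iteration 6/6 --
  RT 120: heading 330 -> 210
  FD 14.3: (33.775,-14.948) -> (21.391,-22.098) [heading=210, draw]
  FD 10.4: (21.391,-22.098) -> (12.384,-27.298) [heading=210, draw]
  LT 15: heading 210 -> 225
]
FD 11.2: (12.384,-27.298) -> (4.465,-35.218) [heading=225, draw]
FD 7.1: (4.465,-35.218) -> (-0.556,-40.239) [heading=225, draw]
RT 45: heading 225 -> 180
RT 108: heading 180 -> 72
RT 15: heading 72 -> 57
Final: pos=(-0.556,-40.239), heading=57, 15 segment(s) drawn
Segments drawn: 15

Answer: 15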